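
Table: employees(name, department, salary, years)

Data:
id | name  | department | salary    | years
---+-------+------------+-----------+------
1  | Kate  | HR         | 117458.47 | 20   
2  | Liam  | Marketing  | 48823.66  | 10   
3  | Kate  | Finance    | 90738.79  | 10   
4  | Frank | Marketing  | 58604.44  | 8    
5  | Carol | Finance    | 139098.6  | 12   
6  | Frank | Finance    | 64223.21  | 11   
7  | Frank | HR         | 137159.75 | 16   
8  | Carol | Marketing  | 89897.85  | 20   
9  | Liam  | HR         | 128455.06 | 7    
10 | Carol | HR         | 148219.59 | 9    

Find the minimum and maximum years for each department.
SELECT department, MIN(years), MAX(years)
FROM employees
GROUP BY department

Result:
  Finance: min=10, max=12
  HR: min=7, max=20
  Marketing: min=8, max=20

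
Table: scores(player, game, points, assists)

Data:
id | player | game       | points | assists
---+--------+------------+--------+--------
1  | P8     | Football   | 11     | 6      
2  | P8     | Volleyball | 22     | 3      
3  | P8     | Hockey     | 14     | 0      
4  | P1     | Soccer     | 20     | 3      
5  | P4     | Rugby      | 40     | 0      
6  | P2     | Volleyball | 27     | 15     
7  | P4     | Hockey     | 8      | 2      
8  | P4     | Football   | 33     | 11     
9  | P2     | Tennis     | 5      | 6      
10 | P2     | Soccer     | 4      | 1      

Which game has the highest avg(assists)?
SELECT game, AVG(assists) as val
FROM scores
GROUP BY game
ORDER BY val DESC
LIMIT 1

Result: Volleyball with avg(assists) = 9.00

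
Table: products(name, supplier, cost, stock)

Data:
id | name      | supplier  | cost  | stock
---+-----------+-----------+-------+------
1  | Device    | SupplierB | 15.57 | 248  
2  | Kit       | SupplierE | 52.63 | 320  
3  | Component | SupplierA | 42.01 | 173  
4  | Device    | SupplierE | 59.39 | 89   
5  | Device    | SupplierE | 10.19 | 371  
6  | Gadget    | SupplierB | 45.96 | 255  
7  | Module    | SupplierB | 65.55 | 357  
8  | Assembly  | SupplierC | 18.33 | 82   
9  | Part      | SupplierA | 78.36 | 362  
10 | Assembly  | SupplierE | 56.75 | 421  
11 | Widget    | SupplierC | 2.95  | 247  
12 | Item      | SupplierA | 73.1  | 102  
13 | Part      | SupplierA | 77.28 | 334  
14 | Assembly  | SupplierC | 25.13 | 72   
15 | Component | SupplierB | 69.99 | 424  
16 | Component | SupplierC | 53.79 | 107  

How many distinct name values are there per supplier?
SELECT supplier, COUNT(DISTINCT name)
FROM products
GROUP BY supplier

Result:
  SupplierA: 3 distinct
  SupplierB: 4 distinct
  SupplierC: 3 distinct
  SupplierE: 3 distinct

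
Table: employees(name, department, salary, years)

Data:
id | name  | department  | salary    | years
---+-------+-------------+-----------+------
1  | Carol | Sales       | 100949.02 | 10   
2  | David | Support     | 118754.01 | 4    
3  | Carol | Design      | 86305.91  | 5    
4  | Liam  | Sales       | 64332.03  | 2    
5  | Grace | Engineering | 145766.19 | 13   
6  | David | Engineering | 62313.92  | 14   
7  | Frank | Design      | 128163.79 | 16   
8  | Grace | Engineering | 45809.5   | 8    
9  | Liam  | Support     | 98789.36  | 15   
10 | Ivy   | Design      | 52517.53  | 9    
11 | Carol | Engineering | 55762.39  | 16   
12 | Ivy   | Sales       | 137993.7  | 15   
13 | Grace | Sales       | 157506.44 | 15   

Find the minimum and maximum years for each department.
SELECT department, MIN(years), MAX(years)
FROM employees
GROUP BY department

Result:
  Design: min=5, max=16
  Engineering: min=8, max=16
  Sales: min=2, max=15
  Support: min=4, max=15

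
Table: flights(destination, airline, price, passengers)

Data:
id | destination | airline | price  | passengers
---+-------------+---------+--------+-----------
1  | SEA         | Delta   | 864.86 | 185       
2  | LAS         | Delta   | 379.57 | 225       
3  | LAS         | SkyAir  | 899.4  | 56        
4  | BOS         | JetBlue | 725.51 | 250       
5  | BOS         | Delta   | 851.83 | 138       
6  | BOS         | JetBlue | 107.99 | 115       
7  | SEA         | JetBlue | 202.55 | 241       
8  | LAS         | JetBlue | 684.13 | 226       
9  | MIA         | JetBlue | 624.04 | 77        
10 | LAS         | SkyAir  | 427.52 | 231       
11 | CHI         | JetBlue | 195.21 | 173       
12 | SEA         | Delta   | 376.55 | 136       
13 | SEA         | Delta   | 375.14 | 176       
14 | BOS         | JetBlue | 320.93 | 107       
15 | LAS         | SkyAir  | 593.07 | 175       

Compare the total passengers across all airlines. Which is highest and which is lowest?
SELECT airline, SUM(passengers)
FROM flights
GROUP BY airline
ORDER BY SUM(passengers)

All groups:
  SkyAir: 462
  Delta: 860
  JetBlue: 1189

Highest: JetBlue (1189)
Lowest: SkyAir (462)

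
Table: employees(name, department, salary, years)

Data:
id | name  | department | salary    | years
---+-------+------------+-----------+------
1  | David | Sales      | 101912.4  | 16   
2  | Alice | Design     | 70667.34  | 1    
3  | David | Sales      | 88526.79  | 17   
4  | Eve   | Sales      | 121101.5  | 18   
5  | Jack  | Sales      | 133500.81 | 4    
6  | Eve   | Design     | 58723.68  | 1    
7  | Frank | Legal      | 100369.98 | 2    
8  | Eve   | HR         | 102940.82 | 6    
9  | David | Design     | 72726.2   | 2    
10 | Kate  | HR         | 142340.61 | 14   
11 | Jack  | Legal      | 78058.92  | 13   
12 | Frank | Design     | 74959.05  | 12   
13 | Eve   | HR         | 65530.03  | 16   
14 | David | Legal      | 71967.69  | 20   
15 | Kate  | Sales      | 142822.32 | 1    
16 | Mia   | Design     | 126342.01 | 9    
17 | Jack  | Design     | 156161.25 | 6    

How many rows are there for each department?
SELECT department, COUNT(*) as count
FROM employees
GROUP BY department

Result:
  Design: 6
  HR: 3
  Legal: 3
  Sales: 5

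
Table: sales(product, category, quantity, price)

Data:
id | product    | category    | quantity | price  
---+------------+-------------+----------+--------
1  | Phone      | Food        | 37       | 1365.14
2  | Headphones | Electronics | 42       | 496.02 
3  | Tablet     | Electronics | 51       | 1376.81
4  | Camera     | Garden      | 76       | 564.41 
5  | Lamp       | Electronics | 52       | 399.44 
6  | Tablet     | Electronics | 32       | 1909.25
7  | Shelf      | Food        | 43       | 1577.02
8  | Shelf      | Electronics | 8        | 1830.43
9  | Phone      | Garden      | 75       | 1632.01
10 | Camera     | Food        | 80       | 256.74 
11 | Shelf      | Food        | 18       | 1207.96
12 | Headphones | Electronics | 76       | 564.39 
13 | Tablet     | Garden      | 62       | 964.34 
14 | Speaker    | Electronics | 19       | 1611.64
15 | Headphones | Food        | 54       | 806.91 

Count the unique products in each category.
SELECT category, COUNT(DISTINCT product)
FROM sales
GROUP BY category

Result:
  Electronics: 5 distinct
  Food: 4 distinct
  Garden: 3 distinct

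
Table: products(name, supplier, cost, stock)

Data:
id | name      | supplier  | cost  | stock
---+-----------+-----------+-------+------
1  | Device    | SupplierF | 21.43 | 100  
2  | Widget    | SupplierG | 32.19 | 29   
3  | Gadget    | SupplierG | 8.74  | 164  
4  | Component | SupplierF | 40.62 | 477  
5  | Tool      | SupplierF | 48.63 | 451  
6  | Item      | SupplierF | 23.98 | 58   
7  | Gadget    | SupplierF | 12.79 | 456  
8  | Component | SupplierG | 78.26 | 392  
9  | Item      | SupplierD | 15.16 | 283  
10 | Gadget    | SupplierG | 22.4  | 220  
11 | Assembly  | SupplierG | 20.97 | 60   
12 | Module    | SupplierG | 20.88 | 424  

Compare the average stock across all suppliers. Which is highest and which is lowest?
SELECT supplier, AVG(stock)
FROM products
GROUP BY supplier
ORDER BY AVG(stock)

All groups:
  SupplierG: 214.83
  SupplierD: 283.00
  SupplierF: 308.40

Highest: SupplierF (308.40)
Lowest: SupplierG (214.83)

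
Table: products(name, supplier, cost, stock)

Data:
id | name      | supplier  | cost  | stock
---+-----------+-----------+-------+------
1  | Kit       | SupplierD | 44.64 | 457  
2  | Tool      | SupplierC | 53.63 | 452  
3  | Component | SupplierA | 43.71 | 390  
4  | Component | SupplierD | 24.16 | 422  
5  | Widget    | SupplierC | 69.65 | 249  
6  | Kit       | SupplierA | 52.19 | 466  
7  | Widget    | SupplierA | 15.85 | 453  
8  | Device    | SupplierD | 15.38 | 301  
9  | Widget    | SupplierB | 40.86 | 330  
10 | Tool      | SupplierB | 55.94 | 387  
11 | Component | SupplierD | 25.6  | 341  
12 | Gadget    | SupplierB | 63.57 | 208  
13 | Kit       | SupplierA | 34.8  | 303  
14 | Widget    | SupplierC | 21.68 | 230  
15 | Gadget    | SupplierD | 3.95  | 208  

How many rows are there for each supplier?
SELECT supplier, COUNT(*) as count
FROM products
GROUP BY supplier

Result:
  SupplierA: 4
  SupplierB: 3
  SupplierC: 3
  SupplierD: 5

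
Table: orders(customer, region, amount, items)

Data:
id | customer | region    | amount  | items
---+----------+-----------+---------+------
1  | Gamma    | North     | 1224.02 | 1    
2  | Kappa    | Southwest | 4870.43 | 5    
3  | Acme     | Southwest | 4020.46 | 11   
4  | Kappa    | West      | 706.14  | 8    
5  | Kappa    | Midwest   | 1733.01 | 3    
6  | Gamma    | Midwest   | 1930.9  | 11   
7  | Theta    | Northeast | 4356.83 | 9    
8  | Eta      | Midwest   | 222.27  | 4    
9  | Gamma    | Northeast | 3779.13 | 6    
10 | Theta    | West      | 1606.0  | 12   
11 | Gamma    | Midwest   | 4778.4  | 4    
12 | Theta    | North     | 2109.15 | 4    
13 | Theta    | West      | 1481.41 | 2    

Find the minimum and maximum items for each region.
SELECT region, MIN(items), MAX(items)
FROM orders
GROUP BY region

Result:
  Midwest: min=3, max=11
  North: min=1, max=4
  Northeast: min=6, max=9
  Southwest: min=5, max=11
  West: min=2, max=12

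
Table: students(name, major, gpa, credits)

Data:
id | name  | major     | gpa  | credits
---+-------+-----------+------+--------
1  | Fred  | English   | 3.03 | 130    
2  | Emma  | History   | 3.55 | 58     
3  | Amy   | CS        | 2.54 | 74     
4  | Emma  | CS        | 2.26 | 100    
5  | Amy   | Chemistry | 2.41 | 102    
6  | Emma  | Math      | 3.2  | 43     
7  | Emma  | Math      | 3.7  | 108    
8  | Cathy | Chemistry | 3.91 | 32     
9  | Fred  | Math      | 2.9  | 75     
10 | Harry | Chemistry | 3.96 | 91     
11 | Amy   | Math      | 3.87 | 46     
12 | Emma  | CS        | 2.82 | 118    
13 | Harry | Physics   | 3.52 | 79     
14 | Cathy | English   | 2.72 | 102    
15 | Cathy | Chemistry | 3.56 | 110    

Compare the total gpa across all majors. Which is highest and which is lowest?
SELECT major, SUM(gpa)
FROM students
GROUP BY major
ORDER BY SUM(gpa)

All groups:
  Physics: 3.52
  History: 3.55
  English: 5.75
  CS: 7.62
  Math: 13.67
  Chemistry: 13.84

Highest: Chemistry (13.84)
Lowest: Physics (3.52)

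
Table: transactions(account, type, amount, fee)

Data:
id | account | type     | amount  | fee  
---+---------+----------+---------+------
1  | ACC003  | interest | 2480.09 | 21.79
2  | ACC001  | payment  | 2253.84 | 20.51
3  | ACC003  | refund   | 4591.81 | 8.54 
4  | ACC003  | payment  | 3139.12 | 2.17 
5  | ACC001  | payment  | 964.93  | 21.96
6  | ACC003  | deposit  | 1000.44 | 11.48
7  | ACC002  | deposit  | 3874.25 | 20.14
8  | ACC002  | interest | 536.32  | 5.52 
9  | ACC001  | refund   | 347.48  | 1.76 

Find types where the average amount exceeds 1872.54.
SELECT type, AVG(amount)
FROM transactions
GROUP BY type
HAVING AVG(amount) > 1872.54

Result:
  deposit: avg=2437.35
  payment: avg=2119.30
  refund: avg=2469.65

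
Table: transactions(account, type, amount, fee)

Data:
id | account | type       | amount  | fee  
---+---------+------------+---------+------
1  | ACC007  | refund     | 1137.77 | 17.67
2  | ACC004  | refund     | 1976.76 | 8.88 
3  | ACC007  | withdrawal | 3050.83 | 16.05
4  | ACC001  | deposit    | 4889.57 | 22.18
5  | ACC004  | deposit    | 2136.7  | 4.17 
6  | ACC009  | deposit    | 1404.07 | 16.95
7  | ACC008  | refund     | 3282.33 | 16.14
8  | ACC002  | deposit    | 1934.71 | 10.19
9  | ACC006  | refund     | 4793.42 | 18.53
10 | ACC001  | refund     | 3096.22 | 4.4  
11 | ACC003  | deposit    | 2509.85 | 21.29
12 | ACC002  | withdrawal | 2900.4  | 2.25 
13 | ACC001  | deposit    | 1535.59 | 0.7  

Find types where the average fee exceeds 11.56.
SELECT type, AVG(fee)
FROM transactions
GROUP BY type
HAVING AVG(fee) > 11.56

Result:
  deposit: avg=12.58
  refund: avg=13.12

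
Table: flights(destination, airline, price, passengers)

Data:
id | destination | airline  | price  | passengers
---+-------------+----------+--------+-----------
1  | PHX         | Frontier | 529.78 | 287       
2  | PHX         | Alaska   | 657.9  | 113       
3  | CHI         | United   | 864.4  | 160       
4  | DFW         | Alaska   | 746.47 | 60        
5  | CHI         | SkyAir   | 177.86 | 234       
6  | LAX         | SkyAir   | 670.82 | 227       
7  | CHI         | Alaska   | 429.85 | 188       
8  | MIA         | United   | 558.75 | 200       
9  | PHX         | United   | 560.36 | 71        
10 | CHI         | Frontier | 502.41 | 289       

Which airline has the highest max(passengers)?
SELECT airline, MAX(passengers) as val
FROM flights
GROUP BY airline
ORDER BY val DESC
LIMIT 1

Result: Frontier with max(passengers) = 289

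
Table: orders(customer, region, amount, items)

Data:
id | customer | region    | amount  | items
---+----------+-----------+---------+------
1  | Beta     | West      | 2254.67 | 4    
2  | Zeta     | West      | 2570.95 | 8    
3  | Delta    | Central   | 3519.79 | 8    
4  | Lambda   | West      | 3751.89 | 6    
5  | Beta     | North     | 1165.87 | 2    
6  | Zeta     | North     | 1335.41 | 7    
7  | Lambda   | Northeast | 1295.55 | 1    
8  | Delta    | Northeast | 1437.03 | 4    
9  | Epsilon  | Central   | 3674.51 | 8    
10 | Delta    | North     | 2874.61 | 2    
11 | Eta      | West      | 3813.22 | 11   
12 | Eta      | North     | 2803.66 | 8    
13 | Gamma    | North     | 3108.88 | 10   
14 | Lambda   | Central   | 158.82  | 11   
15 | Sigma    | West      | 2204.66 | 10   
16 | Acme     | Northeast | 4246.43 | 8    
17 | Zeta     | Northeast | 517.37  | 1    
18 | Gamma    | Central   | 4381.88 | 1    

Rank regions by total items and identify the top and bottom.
SELECT region, SUM(items)
FROM orders
GROUP BY region
ORDER BY SUM(items)

All groups:
  Northeast: 14
  Central: 28
  North: 29
  West: 39

Highest: West (39)
Lowest: Northeast (14)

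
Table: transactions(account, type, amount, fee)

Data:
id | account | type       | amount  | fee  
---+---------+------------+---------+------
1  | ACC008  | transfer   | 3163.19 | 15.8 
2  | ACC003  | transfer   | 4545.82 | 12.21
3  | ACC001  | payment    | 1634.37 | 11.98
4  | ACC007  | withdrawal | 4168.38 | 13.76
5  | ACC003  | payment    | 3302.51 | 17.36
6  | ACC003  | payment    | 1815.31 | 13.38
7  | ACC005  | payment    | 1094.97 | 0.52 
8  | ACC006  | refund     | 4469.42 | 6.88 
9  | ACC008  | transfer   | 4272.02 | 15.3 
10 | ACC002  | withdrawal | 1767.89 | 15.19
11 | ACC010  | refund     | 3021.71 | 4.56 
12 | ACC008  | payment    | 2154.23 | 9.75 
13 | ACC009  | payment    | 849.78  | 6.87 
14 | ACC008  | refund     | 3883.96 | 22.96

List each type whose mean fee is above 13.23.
SELECT type, AVG(fee)
FROM transactions
GROUP BY type
HAVING AVG(fee) > 13.23

Result:
  transfer: avg=14.44
  withdrawal: avg=14.48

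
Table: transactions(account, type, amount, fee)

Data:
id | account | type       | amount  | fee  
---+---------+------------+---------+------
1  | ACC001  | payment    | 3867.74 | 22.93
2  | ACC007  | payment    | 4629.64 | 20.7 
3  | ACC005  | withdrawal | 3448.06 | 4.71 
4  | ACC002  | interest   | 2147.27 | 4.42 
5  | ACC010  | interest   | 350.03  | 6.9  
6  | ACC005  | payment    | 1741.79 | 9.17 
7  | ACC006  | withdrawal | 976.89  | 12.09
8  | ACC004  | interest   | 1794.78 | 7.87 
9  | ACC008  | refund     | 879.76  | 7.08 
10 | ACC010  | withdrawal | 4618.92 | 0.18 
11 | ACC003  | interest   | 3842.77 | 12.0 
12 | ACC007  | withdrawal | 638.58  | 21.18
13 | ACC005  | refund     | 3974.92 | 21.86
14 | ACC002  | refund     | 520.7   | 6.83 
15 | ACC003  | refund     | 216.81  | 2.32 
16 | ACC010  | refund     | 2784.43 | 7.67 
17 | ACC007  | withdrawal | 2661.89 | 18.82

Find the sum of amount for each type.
SELECT type, SUM(amount) as result
FROM transactions
GROUP BY type

Result:
  interest: 8134.85
  payment: 10239.17
  refund: 8376.62
  withdrawal: 12344.34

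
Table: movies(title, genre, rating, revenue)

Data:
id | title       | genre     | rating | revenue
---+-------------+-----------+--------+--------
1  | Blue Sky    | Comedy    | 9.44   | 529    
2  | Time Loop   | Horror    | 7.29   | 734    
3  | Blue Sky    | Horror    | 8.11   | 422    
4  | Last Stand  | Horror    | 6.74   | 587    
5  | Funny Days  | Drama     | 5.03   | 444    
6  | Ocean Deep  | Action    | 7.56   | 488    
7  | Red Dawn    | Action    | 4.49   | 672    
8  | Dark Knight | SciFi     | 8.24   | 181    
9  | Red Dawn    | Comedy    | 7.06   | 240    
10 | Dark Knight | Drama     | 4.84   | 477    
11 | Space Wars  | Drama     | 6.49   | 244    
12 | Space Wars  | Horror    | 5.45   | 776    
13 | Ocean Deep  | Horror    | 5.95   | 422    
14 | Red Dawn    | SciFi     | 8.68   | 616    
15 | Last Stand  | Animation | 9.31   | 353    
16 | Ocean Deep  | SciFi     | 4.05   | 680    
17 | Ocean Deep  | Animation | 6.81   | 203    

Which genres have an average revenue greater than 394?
SELECT genre, AVG(revenue)
FROM movies
GROUP BY genre
HAVING AVG(revenue) > 394

Result:
  Action: avg=580.00
  Horror: avg=588.20
  SciFi: avg=492.33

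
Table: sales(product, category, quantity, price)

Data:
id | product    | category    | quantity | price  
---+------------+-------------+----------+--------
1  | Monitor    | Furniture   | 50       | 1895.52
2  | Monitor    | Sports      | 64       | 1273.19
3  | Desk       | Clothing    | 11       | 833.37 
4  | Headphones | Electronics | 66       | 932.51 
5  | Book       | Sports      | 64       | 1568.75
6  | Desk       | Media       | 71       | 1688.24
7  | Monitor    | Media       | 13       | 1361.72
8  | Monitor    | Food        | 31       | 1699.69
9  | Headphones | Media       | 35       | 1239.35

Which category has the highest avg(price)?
SELECT category, AVG(price) as val
FROM sales
GROUP BY category
ORDER BY val DESC
LIMIT 1

Result: Furniture with avg(price) = 1895.52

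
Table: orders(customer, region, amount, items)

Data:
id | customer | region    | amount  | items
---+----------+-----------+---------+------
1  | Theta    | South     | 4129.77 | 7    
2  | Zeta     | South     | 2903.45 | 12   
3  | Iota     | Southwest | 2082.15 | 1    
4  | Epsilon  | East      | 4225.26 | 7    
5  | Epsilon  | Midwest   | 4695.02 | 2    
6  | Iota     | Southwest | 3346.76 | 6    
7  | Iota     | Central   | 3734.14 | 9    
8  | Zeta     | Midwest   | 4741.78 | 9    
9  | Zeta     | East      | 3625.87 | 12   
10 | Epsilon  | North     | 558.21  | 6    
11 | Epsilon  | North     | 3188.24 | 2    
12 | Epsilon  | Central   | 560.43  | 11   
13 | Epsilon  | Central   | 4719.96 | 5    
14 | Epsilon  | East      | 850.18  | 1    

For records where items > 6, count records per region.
SELECT region, COUNT(*)
FROM orders
WHERE items > 6
GROUP BY region

Note: WHERE filters rows before grouping.

Result:
  Central: 2
  East: 2
  Midwest: 1
  South: 2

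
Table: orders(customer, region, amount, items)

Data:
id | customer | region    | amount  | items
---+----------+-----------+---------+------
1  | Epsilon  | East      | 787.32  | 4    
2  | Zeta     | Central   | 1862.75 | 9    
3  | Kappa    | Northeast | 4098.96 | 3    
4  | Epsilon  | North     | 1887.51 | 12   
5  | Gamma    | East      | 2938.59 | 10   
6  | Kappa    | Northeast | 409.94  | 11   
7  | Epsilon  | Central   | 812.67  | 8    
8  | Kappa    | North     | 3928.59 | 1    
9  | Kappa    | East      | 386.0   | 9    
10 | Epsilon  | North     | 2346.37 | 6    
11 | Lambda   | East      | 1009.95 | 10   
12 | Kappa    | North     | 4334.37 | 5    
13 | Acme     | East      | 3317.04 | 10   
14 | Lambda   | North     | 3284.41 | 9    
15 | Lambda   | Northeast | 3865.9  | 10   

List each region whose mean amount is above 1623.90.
SELECT region, AVG(amount)
FROM orders
GROUP BY region
HAVING AVG(amount) > 1623.90

Result:
  East: avg=1687.78
  North: avg=3156.25
  Northeast: avg=2791.60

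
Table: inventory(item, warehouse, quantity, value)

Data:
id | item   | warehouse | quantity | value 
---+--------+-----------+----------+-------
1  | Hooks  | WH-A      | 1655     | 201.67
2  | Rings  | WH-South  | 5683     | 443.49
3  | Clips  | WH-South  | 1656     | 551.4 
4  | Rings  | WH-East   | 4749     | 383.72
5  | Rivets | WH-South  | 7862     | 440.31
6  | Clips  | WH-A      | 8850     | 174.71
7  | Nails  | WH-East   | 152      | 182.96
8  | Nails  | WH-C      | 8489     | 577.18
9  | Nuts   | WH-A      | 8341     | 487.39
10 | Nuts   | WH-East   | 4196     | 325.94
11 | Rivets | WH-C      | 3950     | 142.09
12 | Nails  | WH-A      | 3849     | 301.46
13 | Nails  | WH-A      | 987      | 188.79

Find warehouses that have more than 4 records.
SELECT warehouse, COUNT(*) as cnt
FROM inventory
GROUP BY warehouse
HAVING COUNT(*) > 4

Result:
  WH-A: 5

Note: HAVING filters groups after aggregation, WHERE filters rows before.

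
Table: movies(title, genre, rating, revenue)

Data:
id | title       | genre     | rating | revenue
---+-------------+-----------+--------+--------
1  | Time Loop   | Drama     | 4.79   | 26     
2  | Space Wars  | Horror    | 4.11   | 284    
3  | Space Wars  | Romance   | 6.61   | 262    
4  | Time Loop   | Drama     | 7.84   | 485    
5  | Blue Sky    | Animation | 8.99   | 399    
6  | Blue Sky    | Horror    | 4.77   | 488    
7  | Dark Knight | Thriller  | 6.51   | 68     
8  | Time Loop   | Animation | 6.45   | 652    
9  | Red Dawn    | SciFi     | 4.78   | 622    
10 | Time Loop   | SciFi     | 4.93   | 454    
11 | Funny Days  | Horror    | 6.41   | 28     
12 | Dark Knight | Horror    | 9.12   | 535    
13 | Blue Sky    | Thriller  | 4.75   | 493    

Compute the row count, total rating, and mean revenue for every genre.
SELECT genre,
       COUNT(*) as cnt,
       SUM(rating) as total_rating,
       AVG(revenue) as avg_revenue
FROM movies
GROUP BY genre

Result:
  Animation: 2 records, 15.44 total rating, 525.50 avg revenue
  Drama: 2 records, 12.63 total rating, 255.50 avg revenue
  Horror: 4 records, 24.41 total rating, 333.75 avg revenue
  Romance: 1 records, 6.61 total rating, 262.00 avg revenue
  SciFi: 2 records, 9.71 total rating, 538.00 avg revenue
  Thriller: 2 records, 11.26 total rating, 280.50 avg revenue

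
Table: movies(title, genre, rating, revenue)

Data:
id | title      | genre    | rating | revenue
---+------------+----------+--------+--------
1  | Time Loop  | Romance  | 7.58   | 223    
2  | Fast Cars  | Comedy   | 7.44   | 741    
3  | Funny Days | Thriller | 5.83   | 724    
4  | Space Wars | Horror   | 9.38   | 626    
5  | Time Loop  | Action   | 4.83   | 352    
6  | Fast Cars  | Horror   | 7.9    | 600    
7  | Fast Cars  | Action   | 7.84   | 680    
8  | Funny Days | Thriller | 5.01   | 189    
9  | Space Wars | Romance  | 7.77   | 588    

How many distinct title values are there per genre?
SELECT genre, COUNT(DISTINCT title)
FROM movies
GROUP BY genre

Result:
  Action: 2 distinct
  Comedy: 1 distinct
  Horror: 2 distinct
  Romance: 2 distinct
  Thriller: 1 distinct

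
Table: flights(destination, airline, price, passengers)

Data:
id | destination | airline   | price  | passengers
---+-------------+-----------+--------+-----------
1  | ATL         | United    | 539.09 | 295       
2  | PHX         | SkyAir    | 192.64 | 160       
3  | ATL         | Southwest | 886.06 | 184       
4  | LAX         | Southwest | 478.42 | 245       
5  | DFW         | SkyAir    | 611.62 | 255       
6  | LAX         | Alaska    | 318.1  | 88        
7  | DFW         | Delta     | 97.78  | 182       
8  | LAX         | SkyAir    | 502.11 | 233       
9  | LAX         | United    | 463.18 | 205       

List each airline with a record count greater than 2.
SELECT airline, COUNT(*) as cnt
FROM flights
GROUP BY airline
HAVING COUNT(*) > 2

Result:
  SkyAir: 3

Note: HAVING filters groups after aggregation, WHERE filters rows before.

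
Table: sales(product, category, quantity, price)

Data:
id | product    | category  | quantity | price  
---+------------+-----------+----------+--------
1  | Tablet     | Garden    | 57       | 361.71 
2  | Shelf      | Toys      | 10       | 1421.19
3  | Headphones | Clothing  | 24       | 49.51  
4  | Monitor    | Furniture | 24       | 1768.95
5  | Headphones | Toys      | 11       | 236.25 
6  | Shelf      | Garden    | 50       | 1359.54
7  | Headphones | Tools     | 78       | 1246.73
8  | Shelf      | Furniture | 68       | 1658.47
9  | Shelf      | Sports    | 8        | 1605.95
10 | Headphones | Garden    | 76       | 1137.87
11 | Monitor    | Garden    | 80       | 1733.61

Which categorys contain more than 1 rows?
SELECT category, COUNT(*) as cnt
FROM sales
GROUP BY category
HAVING COUNT(*) > 1

Result:
  Furniture: 2
  Garden: 4
  Toys: 2

Note: HAVING filters groups after aggregation, WHERE filters rows before.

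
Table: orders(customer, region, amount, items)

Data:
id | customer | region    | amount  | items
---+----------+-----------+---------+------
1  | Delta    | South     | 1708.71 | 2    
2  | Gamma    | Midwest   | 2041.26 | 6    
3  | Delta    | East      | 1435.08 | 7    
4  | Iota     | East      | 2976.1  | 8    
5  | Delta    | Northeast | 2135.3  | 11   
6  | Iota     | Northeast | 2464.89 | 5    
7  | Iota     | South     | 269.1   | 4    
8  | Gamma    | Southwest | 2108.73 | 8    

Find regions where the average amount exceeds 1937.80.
SELECT region, AVG(amount)
FROM orders
GROUP BY region
HAVING AVG(amount) > 1937.80

Result:
  East: avg=2205.59
  Midwest: avg=2041.26
  Northeast: avg=2300.10
  Southwest: avg=2108.73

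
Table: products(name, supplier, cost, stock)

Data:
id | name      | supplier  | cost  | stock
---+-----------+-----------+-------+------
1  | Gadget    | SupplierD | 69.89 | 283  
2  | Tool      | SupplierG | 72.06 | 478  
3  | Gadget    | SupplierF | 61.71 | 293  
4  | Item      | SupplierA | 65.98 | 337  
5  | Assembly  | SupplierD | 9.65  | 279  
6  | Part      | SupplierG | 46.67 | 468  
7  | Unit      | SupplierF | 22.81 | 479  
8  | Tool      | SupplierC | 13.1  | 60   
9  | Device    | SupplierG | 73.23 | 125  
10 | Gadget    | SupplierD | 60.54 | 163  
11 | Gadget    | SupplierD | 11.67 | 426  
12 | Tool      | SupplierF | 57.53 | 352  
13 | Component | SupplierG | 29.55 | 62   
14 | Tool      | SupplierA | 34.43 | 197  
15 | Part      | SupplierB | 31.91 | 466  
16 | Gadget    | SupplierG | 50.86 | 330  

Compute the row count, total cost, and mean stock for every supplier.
SELECT supplier,
       COUNT(*) as cnt,
       SUM(cost) as total_cost,
       AVG(stock) as avg_stock
FROM products
GROUP BY supplier

Result:
  SupplierA: 2 records, 100.41 total cost, 267.00 avg stock
  SupplierB: 1 records, 31.91 total cost, 466.00 avg stock
  SupplierC: 1 records, 13.10 total cost, 60.00 avg stock
  SupplierD: 4 records, 151.75 total cost, 287.75 avg stock
  SupplierF: 3 records, 142.05 total cost, 374.67 avg stock
  SupplierG: 5 records, 272.37 total cost, 292.60 avg stock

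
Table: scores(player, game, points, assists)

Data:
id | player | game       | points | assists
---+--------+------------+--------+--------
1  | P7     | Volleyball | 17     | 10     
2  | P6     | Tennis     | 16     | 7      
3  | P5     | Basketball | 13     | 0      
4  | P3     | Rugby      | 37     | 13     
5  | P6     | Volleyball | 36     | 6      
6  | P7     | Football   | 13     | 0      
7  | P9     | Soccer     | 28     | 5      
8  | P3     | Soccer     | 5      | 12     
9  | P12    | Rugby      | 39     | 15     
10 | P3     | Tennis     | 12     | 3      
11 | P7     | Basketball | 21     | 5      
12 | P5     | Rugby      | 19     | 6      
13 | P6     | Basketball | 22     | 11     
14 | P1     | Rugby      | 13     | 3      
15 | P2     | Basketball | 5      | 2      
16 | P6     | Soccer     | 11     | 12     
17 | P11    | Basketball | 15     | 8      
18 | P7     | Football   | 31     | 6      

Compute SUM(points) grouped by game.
SELECT game, SUM(points) as result
FROM scores
GROUP BY game

Result:
  Basketball: 76
  Football: 44
  Rugby: 108
  Soccer: 44
  Tennis: 28
  Volleyball: 53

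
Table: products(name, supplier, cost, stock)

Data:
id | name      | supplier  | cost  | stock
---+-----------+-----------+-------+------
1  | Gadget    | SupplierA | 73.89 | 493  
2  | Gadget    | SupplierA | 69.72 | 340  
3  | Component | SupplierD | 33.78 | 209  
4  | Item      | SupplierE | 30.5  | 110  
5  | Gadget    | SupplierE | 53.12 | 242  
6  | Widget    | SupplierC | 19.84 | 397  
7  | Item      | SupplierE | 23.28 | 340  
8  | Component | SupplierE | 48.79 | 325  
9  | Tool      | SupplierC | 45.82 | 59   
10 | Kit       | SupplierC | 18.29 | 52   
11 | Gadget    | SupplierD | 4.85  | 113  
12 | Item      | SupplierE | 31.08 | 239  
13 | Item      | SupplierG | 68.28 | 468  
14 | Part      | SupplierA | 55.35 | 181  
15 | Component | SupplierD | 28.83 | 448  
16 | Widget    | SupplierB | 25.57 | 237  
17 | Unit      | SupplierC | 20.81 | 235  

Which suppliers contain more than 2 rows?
SELECT supplier, COUNT(*) as cnt
FROM products
GROUP BY supplier
HAVING COUNT(*) > 2

Result:
  SupplierA: 3
  SupplierC: 4
  SupplierD: 3
  SupplierE: 5

Note: HAVING filters groups after aggregation, WHERE filters rows before.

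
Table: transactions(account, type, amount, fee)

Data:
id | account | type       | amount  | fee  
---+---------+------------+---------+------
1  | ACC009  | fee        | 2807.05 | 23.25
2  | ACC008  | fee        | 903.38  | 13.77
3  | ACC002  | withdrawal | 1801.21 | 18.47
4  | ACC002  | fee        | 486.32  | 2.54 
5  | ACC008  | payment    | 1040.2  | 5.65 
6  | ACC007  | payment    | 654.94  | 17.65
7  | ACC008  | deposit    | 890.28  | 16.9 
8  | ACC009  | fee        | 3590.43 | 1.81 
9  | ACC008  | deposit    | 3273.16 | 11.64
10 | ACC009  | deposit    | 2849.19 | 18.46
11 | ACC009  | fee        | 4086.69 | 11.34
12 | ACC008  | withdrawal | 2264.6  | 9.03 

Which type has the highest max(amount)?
SELECT type, MAX(amount) as val
FROM transactions
GROUP BY type
ORDER BY val DESC
LIMIT 1

Result: fee with max(amount) = 4086.69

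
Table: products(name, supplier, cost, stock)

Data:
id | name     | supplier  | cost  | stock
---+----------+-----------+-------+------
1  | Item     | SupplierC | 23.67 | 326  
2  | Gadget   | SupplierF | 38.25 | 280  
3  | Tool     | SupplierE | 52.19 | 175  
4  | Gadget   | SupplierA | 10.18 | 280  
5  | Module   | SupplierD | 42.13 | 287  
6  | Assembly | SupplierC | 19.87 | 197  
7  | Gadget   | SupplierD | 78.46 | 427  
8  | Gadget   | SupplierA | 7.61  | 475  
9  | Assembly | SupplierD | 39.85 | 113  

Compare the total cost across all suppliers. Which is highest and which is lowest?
SELECT supplier, SUM(cost)
FROM products
GROUP BY supplier
ORDER BY SUM(cost)

All groups:
  SupplierA: 17.79
  SupplierF: 38.25
  SupplierC: 43.54
  SupplierE: 52.19
  SupplierD: 160.44

Highest: SupplierD (160.44)
Lowest: SupplierA (17.79)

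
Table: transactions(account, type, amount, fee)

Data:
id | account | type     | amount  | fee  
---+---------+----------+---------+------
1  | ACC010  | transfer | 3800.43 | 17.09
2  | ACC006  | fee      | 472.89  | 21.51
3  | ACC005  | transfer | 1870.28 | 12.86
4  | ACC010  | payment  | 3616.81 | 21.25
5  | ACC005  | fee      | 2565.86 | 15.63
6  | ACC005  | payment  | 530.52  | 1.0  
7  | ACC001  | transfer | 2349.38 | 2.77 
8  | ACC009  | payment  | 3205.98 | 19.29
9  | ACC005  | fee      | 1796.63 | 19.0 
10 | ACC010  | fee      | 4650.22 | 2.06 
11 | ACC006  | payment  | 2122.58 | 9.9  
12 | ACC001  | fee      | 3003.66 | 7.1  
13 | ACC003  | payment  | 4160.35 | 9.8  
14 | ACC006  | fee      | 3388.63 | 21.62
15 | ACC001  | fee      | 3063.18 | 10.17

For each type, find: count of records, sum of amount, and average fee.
SELECT type,
       COUNT(*) as cnt,
       SUM(amount) as total_amount,
       AVG(fee) as avg_fee
FROM transactions
GROUP BY type

Result:
  fee: 7 records, 18941.07 total amount, 13.87 avg fee
  payment: 5 records, 13636.24 total amount, 12.25 avg fee
  transfer: 3 records, 8020.09 total amount, 10.91 avg fee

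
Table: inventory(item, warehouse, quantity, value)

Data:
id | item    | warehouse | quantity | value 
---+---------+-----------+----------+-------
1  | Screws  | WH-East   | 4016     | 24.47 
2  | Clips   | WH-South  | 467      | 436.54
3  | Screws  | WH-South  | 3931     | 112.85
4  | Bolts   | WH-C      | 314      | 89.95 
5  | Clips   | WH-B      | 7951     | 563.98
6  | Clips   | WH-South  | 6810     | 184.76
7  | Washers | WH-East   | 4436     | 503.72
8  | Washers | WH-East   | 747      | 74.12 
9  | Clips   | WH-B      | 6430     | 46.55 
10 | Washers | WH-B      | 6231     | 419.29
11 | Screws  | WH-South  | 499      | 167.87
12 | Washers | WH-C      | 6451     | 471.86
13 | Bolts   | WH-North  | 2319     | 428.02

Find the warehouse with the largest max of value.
SELECT warehouse, MAX(value) as val
FROM inventory
GROUP BY warehouse
ORDER BY val DESC
LIMIT 1

Result: WH-B with max(value) = 563.98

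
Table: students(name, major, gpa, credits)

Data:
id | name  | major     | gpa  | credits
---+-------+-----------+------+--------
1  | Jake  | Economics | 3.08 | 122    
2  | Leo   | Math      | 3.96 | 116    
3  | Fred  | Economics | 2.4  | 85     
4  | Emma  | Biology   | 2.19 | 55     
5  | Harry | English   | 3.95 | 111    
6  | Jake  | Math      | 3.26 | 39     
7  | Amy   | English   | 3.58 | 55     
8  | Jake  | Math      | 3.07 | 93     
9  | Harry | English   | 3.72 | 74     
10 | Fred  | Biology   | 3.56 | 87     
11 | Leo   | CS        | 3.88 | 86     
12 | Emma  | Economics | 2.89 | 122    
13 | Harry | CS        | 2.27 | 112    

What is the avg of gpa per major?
SELECT major, AVG(gpa) as result
FROM students
GROUP BY major

Result:
  Biology: 2.88
  CS: 3.08
  Economics: 2.79
  English: 3.75
  Math: 3.43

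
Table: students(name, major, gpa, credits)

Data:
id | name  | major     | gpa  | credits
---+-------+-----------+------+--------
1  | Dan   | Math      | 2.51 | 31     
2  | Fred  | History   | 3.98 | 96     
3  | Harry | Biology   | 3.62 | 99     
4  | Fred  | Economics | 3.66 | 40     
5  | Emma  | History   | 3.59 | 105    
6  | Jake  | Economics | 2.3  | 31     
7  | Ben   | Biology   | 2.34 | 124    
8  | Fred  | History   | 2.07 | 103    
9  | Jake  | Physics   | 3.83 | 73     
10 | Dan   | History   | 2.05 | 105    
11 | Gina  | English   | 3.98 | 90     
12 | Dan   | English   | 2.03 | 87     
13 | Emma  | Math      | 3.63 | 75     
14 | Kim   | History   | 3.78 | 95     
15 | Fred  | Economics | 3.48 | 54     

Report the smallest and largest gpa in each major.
SELECT major, MIN(gpa), MAX(gpa)
FROM students
GROUP BY major

Result:
  Biology: min=2.34, max=3.62
  Economics: min=2.30, max=3.66
  English: min=2.03, max=3.98
  History: min=2.05, max=3.98
  Math: min=2.51, max=3.63
  Physics: min=3.83, max=3.83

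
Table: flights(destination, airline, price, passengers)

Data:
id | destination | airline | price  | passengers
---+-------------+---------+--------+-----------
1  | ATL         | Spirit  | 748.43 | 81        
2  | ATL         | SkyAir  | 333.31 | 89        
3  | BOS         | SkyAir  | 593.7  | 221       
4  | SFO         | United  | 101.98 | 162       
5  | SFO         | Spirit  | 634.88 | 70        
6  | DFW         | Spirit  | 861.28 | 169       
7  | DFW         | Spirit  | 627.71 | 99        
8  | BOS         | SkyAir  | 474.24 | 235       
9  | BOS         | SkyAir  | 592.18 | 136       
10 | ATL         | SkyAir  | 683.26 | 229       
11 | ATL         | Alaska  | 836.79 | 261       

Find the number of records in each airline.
SELECT airline, COUNT(*) as count
FROM flights
GROUP BY airline

Result:
  Alaska: 1
  SkyAir: 5
  Spirit: 4
  United: 1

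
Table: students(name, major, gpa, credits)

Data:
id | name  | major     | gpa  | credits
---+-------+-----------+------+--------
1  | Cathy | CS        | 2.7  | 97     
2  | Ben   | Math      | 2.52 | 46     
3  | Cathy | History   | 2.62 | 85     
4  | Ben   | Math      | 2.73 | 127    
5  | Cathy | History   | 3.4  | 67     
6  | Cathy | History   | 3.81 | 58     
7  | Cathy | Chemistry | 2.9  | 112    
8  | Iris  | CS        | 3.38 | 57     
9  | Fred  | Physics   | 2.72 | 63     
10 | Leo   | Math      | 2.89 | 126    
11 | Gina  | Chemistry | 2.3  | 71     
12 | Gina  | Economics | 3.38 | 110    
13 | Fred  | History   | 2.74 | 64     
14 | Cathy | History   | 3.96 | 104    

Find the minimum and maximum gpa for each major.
SELECT major, MIN(gpa), MAX(gpa)
FROM students
GROUP BY major

Result:
  CS: min=2.70, max=3.38
  Chemistry: min=2.30, max=2.90
  Economics: min=3.38, max=3.38
  History: min=2.62, max=3.96
  Math: min=2.52, max=2.89
  Physics: min=2.72, max=2.72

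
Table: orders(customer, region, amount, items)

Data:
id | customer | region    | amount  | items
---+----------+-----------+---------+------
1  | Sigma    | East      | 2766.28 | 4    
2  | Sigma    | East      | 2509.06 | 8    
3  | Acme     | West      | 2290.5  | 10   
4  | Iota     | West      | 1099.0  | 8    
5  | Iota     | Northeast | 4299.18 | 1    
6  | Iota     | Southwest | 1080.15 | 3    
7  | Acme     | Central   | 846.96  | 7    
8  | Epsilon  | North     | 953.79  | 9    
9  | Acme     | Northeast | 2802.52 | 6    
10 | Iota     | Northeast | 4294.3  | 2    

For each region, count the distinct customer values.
SELECT region, COUNT(DISTINCT customer)
FROM orders
GROUP BY region

Result:
  Central: 1 distinct
  East: 1 distinct
  North: 1 distinct
  Northeast: 2 distinct
  Southwest: 1 distinct
  West: 2 distinct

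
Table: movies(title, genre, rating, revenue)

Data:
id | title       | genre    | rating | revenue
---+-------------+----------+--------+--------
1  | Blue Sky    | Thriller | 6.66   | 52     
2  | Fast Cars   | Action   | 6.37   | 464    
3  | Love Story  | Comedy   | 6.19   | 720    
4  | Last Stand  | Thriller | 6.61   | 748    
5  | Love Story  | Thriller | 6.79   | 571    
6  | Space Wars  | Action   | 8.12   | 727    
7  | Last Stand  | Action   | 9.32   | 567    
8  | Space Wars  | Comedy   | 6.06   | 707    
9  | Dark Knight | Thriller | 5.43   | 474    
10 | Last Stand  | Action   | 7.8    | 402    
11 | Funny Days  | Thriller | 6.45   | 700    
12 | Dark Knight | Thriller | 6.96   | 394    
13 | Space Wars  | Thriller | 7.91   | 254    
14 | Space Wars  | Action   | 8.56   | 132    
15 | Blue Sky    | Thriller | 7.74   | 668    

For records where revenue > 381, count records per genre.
SELECT genre, COUNT(*)
FROM movies
WHERE revenue > 381
GROUP BY genre

Note: WHERE filters rows before grouping.

Result:
  Action: 4
  Comedy: 2
  Thriller: 6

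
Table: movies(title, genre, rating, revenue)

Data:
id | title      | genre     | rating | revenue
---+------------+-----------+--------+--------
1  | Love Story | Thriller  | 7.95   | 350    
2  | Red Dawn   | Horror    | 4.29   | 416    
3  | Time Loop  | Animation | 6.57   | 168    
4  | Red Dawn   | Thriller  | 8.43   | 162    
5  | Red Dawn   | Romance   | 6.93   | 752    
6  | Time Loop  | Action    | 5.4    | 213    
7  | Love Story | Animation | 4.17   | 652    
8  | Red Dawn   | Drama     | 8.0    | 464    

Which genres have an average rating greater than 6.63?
SELECT genre, AVG(rating)
FROM movies
GROUP BY genre
HAVING AVG(rating) > 6.63

Result:
  Drama: avg=8.00
  Romance: avg=6.93
  Thriller: avg=8.19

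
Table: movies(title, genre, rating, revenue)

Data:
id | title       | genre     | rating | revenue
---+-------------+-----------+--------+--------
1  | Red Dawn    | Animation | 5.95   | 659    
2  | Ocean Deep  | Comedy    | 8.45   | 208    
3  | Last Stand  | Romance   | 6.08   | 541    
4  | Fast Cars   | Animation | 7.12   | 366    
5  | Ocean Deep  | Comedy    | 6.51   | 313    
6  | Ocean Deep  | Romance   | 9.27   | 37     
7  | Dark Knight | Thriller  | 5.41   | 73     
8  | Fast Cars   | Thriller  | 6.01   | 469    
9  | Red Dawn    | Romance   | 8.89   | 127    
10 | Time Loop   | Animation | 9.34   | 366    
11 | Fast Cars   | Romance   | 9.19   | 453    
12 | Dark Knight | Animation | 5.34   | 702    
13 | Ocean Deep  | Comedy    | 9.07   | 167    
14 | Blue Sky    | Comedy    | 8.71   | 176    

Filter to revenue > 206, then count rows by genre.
SELECT genre, COUNT(*)
FROM movies
WHERE revenue > 206
GROUP BY genre

Note: WHERE filters rows before grouping.

Result:
  Animation: 4
  Comedy: 2
  Romance: 2
  Thriller: 1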